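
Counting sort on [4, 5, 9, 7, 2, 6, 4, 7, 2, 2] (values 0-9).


Input: [4, 5, 9, 7, 2, 6, 4, 7, 2, 2]
Counts: [0, 0, 3, 0, 2, 1, 1, 2, 0, 1]

Sorted: [2, 2, 2, 4, 4, 5, 6, 7, 7, 9]


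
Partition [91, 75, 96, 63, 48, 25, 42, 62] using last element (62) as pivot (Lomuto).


Pivot: 62
  48 <= 62: swap -> [48, 75, 96, 63, 91, 25, 42, 62]
  25 <= 62: swap -> [48, 25, 96, 63, 91, 75, 42, 62]
  42 <= 62: swap -> [48, 25, 42, 63, 91, 75, 96, 62]
Place pivot at 3: [48, 25, 42, 62, 91, 75, 96, 63]

Partitioned: [48, 25, 42, 62, 91, 75, 96, 63]


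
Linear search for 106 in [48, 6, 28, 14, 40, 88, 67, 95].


i=0: 48!=106
i=1: 6!=106
i=2: 28!=106
i=3: 14!=106
i=4: 40!=106
i=5: 88!=106
i=6: 67!=106
i=7: 95!=106

Not found, 8 comps


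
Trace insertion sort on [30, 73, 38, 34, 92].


Initial: [30, 73, 38, 34, 92]
Insert 73: [30, 73, 38, 34, 92]
Insert 38: [30, 38, 73, 34, 92]
Insert 34: [30, 34, 38, 73, 92]
Insert 92: [30, 34, 38, 73, 92]

Sorted: [30, 34, 38, 73, 92]


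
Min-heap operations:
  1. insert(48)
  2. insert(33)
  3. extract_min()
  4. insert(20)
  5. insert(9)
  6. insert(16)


insert(48) -> [48]
insert(33) -> [33, 48]
extract_min()->33, [48]
insert(20) -> [20, 48]
insert(9) -> [9, 48, 20]
insert(16) -> [9, 16, 20, 48]

Final heap: [9, 16, 20, 48]


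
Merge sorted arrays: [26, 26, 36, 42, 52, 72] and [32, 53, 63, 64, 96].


Take 26 from A
Take 26 from A
Take 32 from B
Take 36 from A
Take 42 from A
Take 52 from A
Take 53 from B
Take 63 from B
Take 64 from B
Take 72 from A

Merged: [26, 26, 32, 36, 42, 52, 53, 63, 64, 72, 96]


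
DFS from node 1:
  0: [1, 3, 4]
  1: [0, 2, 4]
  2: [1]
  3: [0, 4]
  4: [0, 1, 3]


Visit 1, push [4, 2, 0]
Visit 0, push [4, 3]
Visit 3, push [4]
Visit 4, push []
Visit 2, push []

DFS order: [1, 0, 3, 4, 2]


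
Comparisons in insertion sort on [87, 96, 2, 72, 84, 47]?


Algorithm: insertion sort
Input: [87, 96, 2, 72, 84, 47]
Sorted: [2, 47, 72, 84, 87, 96]

14


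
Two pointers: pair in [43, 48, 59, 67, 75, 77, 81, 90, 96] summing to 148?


lo=0(43)+hi=8(96)=139
lo=1(48)+hi=8(96)=144
lo=2(59)+hi=8(96)=155
lo=2(59)+hi=7(90)=149
lo=2(59)+hi=6(81)=140
lo=3(67)+hi=6(81)=148

Yes: 67+81=148


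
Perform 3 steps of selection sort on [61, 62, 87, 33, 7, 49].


Initial: [61, 62, 87, 33, 7, 49]
Step 1: min=7 at 4
  Swap: [7, 62, 87, 33, 61, 49]
Step 2: min=33 at 3
  Swap: [7, 33, 87, 62, 61, 49]
Step 3: min=49 at 5
  Swap: [7, 33, 49, 62, 61, 87]

After 3 steps: [7, 33, 49, 62, 61, 87]


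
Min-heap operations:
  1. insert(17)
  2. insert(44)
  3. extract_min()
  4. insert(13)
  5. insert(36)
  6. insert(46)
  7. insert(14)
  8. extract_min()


insert(17) -> [17]
insert(44) -> [17, 44]
extract_min()->17, [44]
insert(13) -> [13, 44]
insert(36) -> [13, 44, 36]
insert(46) -> [13, 44, 36, 46]
insert(14) -> [13, 14, 36, 46, 44]
extract_min()->13, [14, 44, 36, 46]

Final heap: [14, 44, 36, 46]


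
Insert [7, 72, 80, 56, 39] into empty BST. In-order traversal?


Insert 7: root
Insert 72: R from 7
Insert 80: R from 7 -> R from 72
Insert 56: R from 7 -> L from 72
Insert 39: R from 7 -> L from 72 -> L from 56

In-order: [7, 39, 56, 72, 80]


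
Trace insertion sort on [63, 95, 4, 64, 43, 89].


Initial: [63, 95, 4, 64, 43, 89]
Insert 95: [63, 95, 4, 64, 43, 89]
Insert 4: [4, 63, 95, 64, 43, 89]
Insert 64: [4, 63, 64, 95, 43, 89]
Insert 43: [4, 43, 63, 64, 95, 89]
Insert 89: [4, 43, 63, 64, 89, 95]

Sorted: [4, 43, 63, 64, 89, 95]


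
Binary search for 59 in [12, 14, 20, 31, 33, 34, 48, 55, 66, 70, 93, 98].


Step 1: lo=0, hi=11, mid=5, val=34
Step 2: lo=6, hi=11, mid=8, val=66
Step 3: lo=6, hi=7, mid=6, val=48
Step 4: lo=7, hi=7, mid=7, val=55

Not found


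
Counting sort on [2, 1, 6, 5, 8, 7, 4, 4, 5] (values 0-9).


Input: [2, 1, 6, 5, 8, 7, 4, 4, 5]
Counts: [0, 1, 1, 0, 2, 2, 1, 1, 1, 0]

Sorted: [1, 2, 4, 4, 5, 5, 6, 7, 8]


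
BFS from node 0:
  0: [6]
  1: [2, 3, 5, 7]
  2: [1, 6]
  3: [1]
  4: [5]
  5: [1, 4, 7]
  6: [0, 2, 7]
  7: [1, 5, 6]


Visit 0, enqueue [6]
Visit 6, enqueue [2, 7]
Visit 2, enqueue [1]
Visit 7, enqueue [5]
Visit 1, enqueue [3]
Visit 5, enqueue [4]
Visit 3, enqueue []
Visit 4, enqueue []

BFS order: [0, 6, 2, 7, 1, 5, 3, 4]


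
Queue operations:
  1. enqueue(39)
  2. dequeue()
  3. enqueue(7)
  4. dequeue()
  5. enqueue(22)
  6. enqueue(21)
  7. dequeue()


enqueue(39) -> [39]
dequeue()->39, []
enqueue(7) -> [7]
dequeue()->7, []
enqueue(22) -> [22]
enqueue(21) -> [22, 21]
dequeue()->22, [21]

Final queue: [21]


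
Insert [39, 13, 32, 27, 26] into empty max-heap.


Insert 39: [39]
Insert 13: [39, 13]
Insert 32: [39, 13, 32]
Insert 27: [39, 27, 32, 13]
Insert 26: [39, 27, 32, 13, 26]

Final heap: [39, 27, 32, 13, 26]


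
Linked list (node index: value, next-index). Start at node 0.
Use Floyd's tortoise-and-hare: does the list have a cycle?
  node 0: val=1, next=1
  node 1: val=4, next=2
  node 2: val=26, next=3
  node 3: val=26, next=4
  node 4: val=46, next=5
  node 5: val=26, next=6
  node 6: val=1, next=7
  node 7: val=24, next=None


Floyd's tortoise (slow, +1) and hare (fast, +2):
  init: slow=0, fast=0
  step 1: slow=1, fast=2
  step 2: slow=2, fast=4
  step 3: slow=3, fast=6
  step 4: fast 6->7->None, no cycle

Cycle: no


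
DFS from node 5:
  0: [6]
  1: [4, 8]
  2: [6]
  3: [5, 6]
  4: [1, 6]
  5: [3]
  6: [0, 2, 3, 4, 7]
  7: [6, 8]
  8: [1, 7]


Visit 5, push [3]
Visit 3, push [6]
Visit 6, push [7, 4, 2, 0]
Visit 0, push []
Visit 2, push []
Visit 4, push [1]
Visit 1, push [8]
Visit 8, push [7]
Visit 7, push []

DFS order: [5, 3, 6, 0, 2, 4, 1, 8, 7]


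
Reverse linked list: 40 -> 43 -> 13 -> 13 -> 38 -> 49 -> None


Step 1: curr=40, set curr.next=prev(None) | reversed so far: 40
Step 2: curr=43, set curr.next=prev(40) | reversed so far: 43 -> 40
Step 3: curr=13, set curr.next=prev(43) | reversed so far: 13 -> 43 -> 40
Step 4: curr=13, set curr.next=prev(13) | reversed so far: 13 -> 13 -> 43 -> 40
Step 5: curr=38, set curr.next=prev(13) | reversed so far: 38 -> 13 -> 13 -> 43 -> 40
Step 6: curr=49, set curr.next=prev(38) | reversed so far: 49 -> 38 -> 13 -> 13 -> 43 -> 40

49 -> 38 -> 13 -> 13 -> 43 -> 40 -> None


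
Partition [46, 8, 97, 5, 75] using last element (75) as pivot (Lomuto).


Pivot: 75
  46 <= 75: advance i (no swap)
  8 <= 75: advance i (no swap)
  5 <= 75: swap -> [46, 8, 5, 97, 75]
Place pivot at 3: [46, 8, 5, 75, 97]

Partitioned: [46, 8, 5, 75, 97]


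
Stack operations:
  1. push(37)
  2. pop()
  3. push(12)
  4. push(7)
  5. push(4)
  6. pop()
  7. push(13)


push(37) -> [37]
pop()->37, []
push(12) -> [12]
push(7) -> [12, 7]
push(4) -> [12, 7, 4]
pop()->4, [12, 7]
push(13) -> [12, 7, 13]

Final stack: [12, 7, 13]


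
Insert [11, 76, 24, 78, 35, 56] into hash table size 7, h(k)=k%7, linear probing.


Insert 11: h=4 -> slot 4
Insert 76: h=6 -> slot 6
Insert 24: h=3 -> slot 3
Insert 78: h=1 -> slot 1
Insert 35: h=0 -> slot 0
Insert 56: h=0, 2 probes -> slot 2

Table: [35, 78, 56, 24, 11, None, 76]


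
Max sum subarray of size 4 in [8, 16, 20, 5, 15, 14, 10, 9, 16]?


[0:4]: 49
[1:5]: 56
[2:6]: 54
[3:7]: 44
[4:8]: 48
[5:9]: 49

Max: 56 at [1:5]


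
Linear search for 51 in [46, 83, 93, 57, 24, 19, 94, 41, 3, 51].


i=0: 46!=51
i=1: 83!=51
i=2: 93!=51
i=3: 57!=51
i=4: 24!=51
i=5: 19!=51
i=6: 94!=51
i=7: 41!=51
i=8: 3!=51
i=9: 51==51 found!

Found at 9, 10 comps


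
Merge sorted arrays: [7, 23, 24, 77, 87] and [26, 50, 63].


Take 7 from A
Take 23 from A
Take 24 from A
Take 26 from B
Take 50 from B
Take 63 from B

Merged: [7, 23, 24, 26, 50, 63, 77, 87]


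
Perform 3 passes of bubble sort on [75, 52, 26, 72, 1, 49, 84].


Initial: [75, 52, 26, 72, 1, 49, 84]
Pass 1: [52, 26, 72, 1, 49, 75, 84] (5 swaps)
Pass 2: [26, 52, 1, 49, 72, 75, 84] (3 swaps)
Pass 3: [26, 1, 49, 52, 72, 75, 84] (2 swaps)

After 3 passes: [26, 1, 49, 52, 72, 75, 84]


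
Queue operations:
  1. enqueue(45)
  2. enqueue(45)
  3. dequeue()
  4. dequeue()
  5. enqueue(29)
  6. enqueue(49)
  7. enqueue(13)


enqueue(45) -> [45]
enqueue(45) -> [45, 45]
dequeue()->45, [45]
dequeue()->45, []
enqueue(29) -> [29]
enqueue(49) -> [29, 49]
enqueue(13) -> [29, 49, 13]

Final queue: [29, 49, 13]


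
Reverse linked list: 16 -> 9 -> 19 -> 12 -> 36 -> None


Step 1: curr=16, set curr.next=prev(None) | reversed so far: 16
Step 2: curr=9, set curr.next=prev(16) | reversed so far: 9 -> 16
Step 3: curr=19, set curr.next=prev(9) | reversed so far: 19 -> 9 -> 16
Step 4: curr=12, set curr.next=prev(19) | reversed so far: 12 -> 19 -> 9 -> 16
Step 5: curr=36, set curr.next=prev(12) | reversed so far: 36 -> 12 -> 19 -> 9 -> 16

36 -> 12 -> 19 -> 9 -> 16 -> None


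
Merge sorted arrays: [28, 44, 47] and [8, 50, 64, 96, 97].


Take 8 from B
Take 28 from A
Take 44 from A
Take 47 from A

Merged: [8, 28, 44, 47, 50, 64, 96, 97]


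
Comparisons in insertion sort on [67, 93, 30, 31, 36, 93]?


Algorithm: insertion sort
Input: [67, 93, 30, 31, 36, 93]
Sorted: [30, 31, 36, 67, 93, 93]

10


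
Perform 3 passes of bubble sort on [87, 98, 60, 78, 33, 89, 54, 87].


Initial: [87, 98, 60, 78, 33, 89, 54, 87]
Pass 1: [87, 60, 78, 33, 89, 54, 87, 98] (6 swaps)
Pass 2: [60, 78, 33, 87, 54, 87, 89, 98] (5 swaps)
Pass 3: [60, 33, 78, 54, 87, 87, 89, 98] (2 swaps)

After 3 passes: [60, 33, 78, 54, 87, 87, 89, 98]


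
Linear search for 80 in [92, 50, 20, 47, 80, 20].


i=0: 92!=80
i=1: 50!=80
i=2: 20!=80
i=3: 47!=80
i=4: 80==80 found!

Found at 4, 5 comps


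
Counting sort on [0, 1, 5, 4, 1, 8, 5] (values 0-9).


Input: [0, 1, 5, 4, 1, 8, 5]
Counts: [1, 2, 0, 0, 1, 2, 0, 0, 1, 0]

Sorted: [0, 1, 1, 4, 5, 5, 8]


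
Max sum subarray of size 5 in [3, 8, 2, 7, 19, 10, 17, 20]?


[0:5]: 39
[1:6]: 46
[2:7]: 55
[3:8]: 73

Max: 73 at [3:8]


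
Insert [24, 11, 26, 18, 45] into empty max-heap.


Insert 24: [24]
Insert 11: [24, 11]
Insert 26: [26, 11, 24]
Insert 18: [26, 18, 24, 11]
Insert 45: [45, 26, 24, 11, 18]

Final heap: [45, 26, 24, 11, 18]


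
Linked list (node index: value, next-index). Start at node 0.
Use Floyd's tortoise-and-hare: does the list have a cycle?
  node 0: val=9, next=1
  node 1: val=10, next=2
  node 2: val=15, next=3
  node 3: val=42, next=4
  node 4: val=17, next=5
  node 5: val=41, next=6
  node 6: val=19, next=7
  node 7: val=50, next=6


Floyd's tortoise (slow, +1) and hare (fast, +2):
  init: slow=0, fast=0
  step 1: slow=1, fast=2
  step 2: slow=2, fast=4
  step 3: slow=3, fast=6
  step 4: slow=4, fast=6
  step 5: slow=5, fast=6
  step 6: slow=6, fast=6
  slow == fast at node 6: cycle detected

Cycle: yes


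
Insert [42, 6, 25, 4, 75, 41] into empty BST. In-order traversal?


Insert 42: root
Insert 6: L from 42
Insert 25: L from 42 -> R from 6
Insert 4: L from 42 -> L from 6
Insert 75: R from 42
Insert 41: L from 42 -> R from 6 -> R from 25

In-order: [4, 6, 25, 41, 42, 75]


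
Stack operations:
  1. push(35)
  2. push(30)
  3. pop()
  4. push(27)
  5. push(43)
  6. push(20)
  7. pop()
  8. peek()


push(35) -> [35]
push(30) -> [35, 30]
pop()->30, [35]
push(27) -> [35, 27]
push(43) -> [35, 27, 43]
push(20) -> [35, 27, 43, 20]
pop()->20, [35, 27, 43]
peek()->43

Final stack: [35, 27, 43]


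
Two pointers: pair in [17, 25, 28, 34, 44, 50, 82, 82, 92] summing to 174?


lo=0(17)+hi=8(92)=109
lo=1(25)+hi=8(92)=117
lo=2(28)+hi=8(92)=120
lo=3(34)+hi=8(92)=126
lo=4(44)+hi=8(92)=136
lo=5(50)+hi=8(92)=142
lo=6(82)+hi=8(92)=174

Yes: 82+92=174


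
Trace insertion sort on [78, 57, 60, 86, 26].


Initial: [78, 57, 60, 86, 26]
Insert 57: [57, 78, 60, 86, 26]
Insert 60: [57, 60, 78, 86, 26]
Insert 86: [57, 60, 78, 86, 26]
Insert 26: [26, 57, 60, 78, 86]

Sorted: [26, 57, 60, 78, 86]


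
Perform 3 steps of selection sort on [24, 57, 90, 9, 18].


Initial: [24, 57, 90, 9, 18]
Step 1: min=9 at 3
  Swap: [9, 57, 90, 24, 18]
Step 2: min=18 at 4
  Swap: [9, 18, 90, 24, 57]
Step 3: min=24 at 3
  Swap: [9, 18, 24, 90, 57]

After 3 steps: [9, 18, 24, 90, 57]


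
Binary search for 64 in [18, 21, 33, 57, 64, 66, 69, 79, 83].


Step 1: lo=0, hi=8, mid=4, val=64

Found at index 4


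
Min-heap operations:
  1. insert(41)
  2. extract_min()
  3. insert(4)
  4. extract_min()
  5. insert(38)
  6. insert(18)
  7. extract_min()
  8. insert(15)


insert(41) -> [41]
extract_min()->41, []
insert(4) -> [4]
extract_min()->4, []
insert(38) -> [38]
insert(18) -> [18, 38]
extract_min()->18, [38]
insert(15) -> [15, 38]

Final heap: [15, 38]


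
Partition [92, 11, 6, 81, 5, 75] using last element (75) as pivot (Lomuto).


Pivot: 75
  11 <= 75: swap -> [11, 92, 6, 81, 5, 75]
  6 <= 75: swap -> [11, 6, 92, 81, 5, 75]
  5 <= 75: swap -> [11, 6, 5, 81, 92, 75]
Place pivot at 3: [11, 6, 5, 75, 92, 81]

Partitioned: [11, 6, 5, 75, 92, 81]


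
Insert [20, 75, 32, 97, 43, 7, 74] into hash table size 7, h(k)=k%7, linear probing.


Insert 20: h=6 -> slot 6
Insert 75: h=5 -> slot 5
Insert 32: h=4 -> slot 4
Insert 97: h=6, 1 probes -> slot 0
Insert 43: h=1 -> slot 1
Insert 7: h=0, 2 probes -> slot 2
Insert 74: h=4, 6 probes -> slot 3

Table: [97, 43, 7, 74, 32, 75, 20]


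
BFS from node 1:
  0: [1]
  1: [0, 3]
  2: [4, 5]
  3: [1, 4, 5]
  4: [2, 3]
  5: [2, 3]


Visit 1, enqueue [0, 3]
Visit 0, enqueue []
Visit 3, enqueue [4, 5]
Visit 4, enqueue [2]
Visit 5, enqueue []
Visit 2, enqueue []

BFS order: [1, 0, 3, 4, 5, 2]


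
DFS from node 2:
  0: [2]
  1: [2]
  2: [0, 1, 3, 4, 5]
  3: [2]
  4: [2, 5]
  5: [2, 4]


Visit 2, push [5, 4, 3, 1, 0]
Visit 0, push []
Visit 1, push []
Visit 3, push []
Visit 4, push [5]
Visit 5, push []

DFS order: [2, 0, 1, 3, 4, 5]


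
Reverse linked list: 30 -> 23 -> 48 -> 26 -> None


Step 1: curr=30, set curr.next=prev(None) | reversed so far: 30
Step 2: curr=23, set curr.next=prev(30) | reversed so far: 23 -> 30
Step 3: curr=48, set curr.next=prev(23) | reversed so far: 48 -> 23 -> 30
Step 4: curr=26, set curr.next=prev(48) | reversed so far: 26 -> 48 -> 23 -> 30

26 -> 48 -> 23 -> 30 -> None


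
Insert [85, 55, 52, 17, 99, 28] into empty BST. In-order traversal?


Insert 85: root
Insert 55: L from 85
Insert 52: L from 85 -> L from 55
Insert 17: L from 85 -> L from 55 -> L from 52
Insert 99: R from 85
Insert 28: L from 85 -> L from 55 -> L from 52 -> R from 17

In-order: [17, 28, 52, 55, 85, 99]


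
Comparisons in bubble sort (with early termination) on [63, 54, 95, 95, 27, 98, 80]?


Algorithm: bubble sort (with early termination)
Input: [63, 54, 95, 95, 27, 98, 80]
Sorted: [27, 54, 63, 80, 95, 95, 98]

20


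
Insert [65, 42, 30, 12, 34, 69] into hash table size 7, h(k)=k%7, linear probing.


Insert 65: h=2 -> slot 2
Insert 42: h=0 -> slot 0
Insert 30: h=2, 1 probes -> slot 3
Insert 12: h=5 -> slot 5
Insert 34: h=6 -> slot 6
Insert 69: h=6, 2 probes -> slot 1

Table: [42, 69, 65, 30, None, 12, 34]


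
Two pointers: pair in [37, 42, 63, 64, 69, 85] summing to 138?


lo=0(37)+hi=5(85)=122
lo=1(42)+hi=5(85)=127
lo=2(63)+hi=5(85)=148
lo=2(63)+hi=4(69)=132
lo=3(64)+hi=4(69)=133

No pair found


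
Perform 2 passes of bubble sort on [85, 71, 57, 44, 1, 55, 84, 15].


Initial: [85, 71, 57, 44, 1, 55, 84, 15]
Pass 1: [71, 57, 44, 1, 55, 84, 15, 85] (7 swaps)
Pass 2: [57, 44, 1, 55, 71, 15, 84, 85] (5 swaps)

After 2 passes: [57, 44, 1, 55, 71, 15, 84, 85]


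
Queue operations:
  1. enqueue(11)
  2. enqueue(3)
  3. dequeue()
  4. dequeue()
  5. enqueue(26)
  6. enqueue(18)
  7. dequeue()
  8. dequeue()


enqueue(11) -> [11]
enqueue(3) -> [11, 3]
dequeue()->11, [3]
dequeue()->3, []
enqueue(26) -> [26]
enqueue(18) -> [26, 18]
dequeue()->26, [18]
dequeue()->18, []

Final queue: []


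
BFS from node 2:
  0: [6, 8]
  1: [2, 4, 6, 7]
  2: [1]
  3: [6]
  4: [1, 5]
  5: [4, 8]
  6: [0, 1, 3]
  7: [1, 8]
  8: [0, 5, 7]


Visit 2, enqueue [1]
Visit 1, enqueue [4, 6, 7]
Visit 4, enqueue [5]
Visit 6, enqueue [0, 3]
Visit 7, enqueue [8]
Visit 5, enqueue []
Visit 0, enqueue []
Visit 3, enqueue []
Visit 8, enqueue []

BFS order: [2, 1, 4, 6, 7, 5, 0, 3, 8]


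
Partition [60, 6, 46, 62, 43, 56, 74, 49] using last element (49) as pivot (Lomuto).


Pivot: 49
  6 <= 49: swap -> [6, 60, 46, 62, 43, 56, 74, 49]
  46 <= 49: swap -> [6, 46, 60, 62, 43, 56, 74, 49]
  43 <= 49: swap -> [6, 46, 43, 62, 60, 56, 74, 49]
Place pivot at 3: [6, 46, 43, 49, 60, 56, 74, 62]

Partitioned: [6, 46, 43, 49, 60, 56, 74, 62]


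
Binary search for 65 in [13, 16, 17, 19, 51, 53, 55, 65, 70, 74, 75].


Step 1: lo=0, hi=10, mid=5, val=53
Step 2: lo=6, hi=10, mid=8, val=70
Step 3: lo=6, hi=7, mid=6, val=55
Step 4: lo=7, hi=7, mid=7, val=65

Found at index 7


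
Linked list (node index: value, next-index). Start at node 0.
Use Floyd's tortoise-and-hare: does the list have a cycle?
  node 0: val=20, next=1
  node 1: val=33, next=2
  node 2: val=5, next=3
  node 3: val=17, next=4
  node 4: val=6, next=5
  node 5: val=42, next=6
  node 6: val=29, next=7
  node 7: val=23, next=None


Floyd's tortoise (slow, +1) and hare (fast, +2):
  init: slow=0, fast=0
  step 1: slow=1, fast=2
  step 2: slow=2, fast=4
  step 3: slow=3, fast=6
  step 4: fast 6->7->None, no cycle

Cycle: no


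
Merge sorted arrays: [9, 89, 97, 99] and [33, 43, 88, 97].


Take 9 from A
Take 33 from B
Take 43 from B
Take 88 from B
Take 89 from A
Take 97 from A
Take 97 from B

Merged: [9, 33, 43, 88, 89, 97, 97, 99]


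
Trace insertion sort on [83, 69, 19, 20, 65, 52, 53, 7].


Initial: [83, 69, 19, 20, 65, 52, 53, 7]
Insert 69: [69, 83, 19, 20, 65, 52, 53, 7]
Insert 19: [19, 69, 83, 20, 65, 52, 53, 7]
Insert 20: [19, 20, 69, 83, 65, 52, 53, 7]
Insert 65: [19, 20, 65, 69, 83, 52, 53, 7]
Insert 52: [19, 20, 52, 65, 69, 83, 53, 7]
Insert 53: [19, 20, 52, 53, 65, 69, 83, 7]
Insert 7: [7, 19, 20, 52, 53, 65, 69, 83]

Sorted: [7, 19, 20, 52, 53, 65, 69, 83]


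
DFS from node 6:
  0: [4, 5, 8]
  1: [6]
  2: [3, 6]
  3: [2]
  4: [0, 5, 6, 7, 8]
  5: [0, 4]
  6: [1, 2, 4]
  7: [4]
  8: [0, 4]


Visit 6, push [4, 2, 1]
Visit 1, push []
Visit 2, push [3]
Visit 3, push []
Visit 4, push [8, 7, 5, 0]
Visit 0, push [8, 5]
Visit 5, push []
Visit 8, push []
Visit 7, push []

DFS order: [6, 1, 2, 3, 4, 0, 5, 8, 7]


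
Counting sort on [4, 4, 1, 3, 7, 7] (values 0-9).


Input: [4, 4, 1, 3, 7, 7]
Counts: [0, 1, 0, 1, 2, 0, 0, 2, 0, 0]

Sorted: [1, 3, 4, 4, 7, 7]


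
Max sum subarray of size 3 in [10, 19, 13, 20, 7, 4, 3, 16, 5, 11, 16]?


[0:3]: 42
[1:4]: 52
[2:5]: 40
[3:6]: 31
[4:7]: 14
[5:8]: 23
[6:9]: 24
[7:10]: 32
[8:11]: 32

Max: 52 at [1:4]


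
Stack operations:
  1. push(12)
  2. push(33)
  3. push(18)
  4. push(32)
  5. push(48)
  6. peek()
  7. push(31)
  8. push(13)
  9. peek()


push(12) -> [12]
push(33) -> [12, 33]
push(18) -> [12, 33, 18]
push(32) -> [12, 33, 18, 32]
push(48) -> [12, 33, 18, 32, 48]
peek()->48
push(31) -> [12, 33, 18, 32, 48, 31]
push(13) -> [12, 33, 18, 32, 48, 31, 13]
peek()->13

Final stack: [12, 33, 18, 32, 48, 31, 13]


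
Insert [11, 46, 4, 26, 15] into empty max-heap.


Insert 11: [11]
Insert 46: [46, 11]
Insert 4: [46, 11, 4]
Insert 26: [46, 26, 4, 11]
Insert 15: [46, 26, 4, 11, 15]

Final heap: [46, 26, 4, 11, 15]


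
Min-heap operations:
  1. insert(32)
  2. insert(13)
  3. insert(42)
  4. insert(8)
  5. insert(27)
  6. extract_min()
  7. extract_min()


insert(32) -> [32]
insert(13) -> [13, 32]
insert(42) -> [13, 32, 42]
insert(8) -> [8, 13, 42, 32]
insert(27) -> [8, 13, 42, 32, 27]
extract_min()->8, [13, 27, 42, 32]
extract_min()->13, [27, 32, 42]

Final heap: [27, 32, 42]


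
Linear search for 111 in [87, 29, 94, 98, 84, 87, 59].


i=0: 87!=111
i=1: 29!=111
i=2: 94!=111
i=3: 98!=111
i=4: 84!=111
i=5: 87!=111
i=6: 59!=111

Not found, 7 comps


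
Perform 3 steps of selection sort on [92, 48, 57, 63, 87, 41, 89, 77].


Initial: [92, 48, 57, 63, 87, 41, 89, 77]
Step 1: min=41 at 5
  Swap: [41, 48, 57, 63, 87, 92, 89, 77]
Step 2: min=48 at 1
  Swap: [41, 48, 57, 63, 87, 92, 89, 77]
Step 3: min=57 at 2
  Swap: [41, 48, 57, 63, 87, 92, 89, 77]

After 3 steps: [41, 48, 57, 63, 87, 92, 89, 77]


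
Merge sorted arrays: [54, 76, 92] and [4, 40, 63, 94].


Take 4 from B
Take 40 from B
Take 54 from A
Take 63 from B
Take 76 from A
Take 92 from A

Merged: [4, 40, 54, 63, 76, 92, 94]


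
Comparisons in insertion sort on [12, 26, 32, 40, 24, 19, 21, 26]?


Algorithm: insertion sort
Input: [12, 26, 32, 40, 24, 19, 21, 26]
Sorted: [12, 19, 21, 24, 26, 26, 32, 40]

20


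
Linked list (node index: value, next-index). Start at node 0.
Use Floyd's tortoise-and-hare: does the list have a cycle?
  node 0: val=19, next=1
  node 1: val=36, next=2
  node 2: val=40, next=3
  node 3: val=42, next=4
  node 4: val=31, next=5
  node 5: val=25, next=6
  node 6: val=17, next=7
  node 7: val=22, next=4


Floyd's tortoise (slow, +1) and hare (fast, +2):
  init: slow=0, fast=0
  step 1: slow=1, fast=2
  step 2: slow=2, fast=4
  step 3: slow=3, fast=6
  step 4: slow=4, fast=4
  slow == fast at node 4: cycle detected

Cycle: yes


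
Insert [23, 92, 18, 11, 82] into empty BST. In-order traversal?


Insert 23: root
Insert 92: R from 23
Insert 18: L from 23
Insert 11: L from 23 -> L from 18
Insert 82: R from 23 -> L from 92

In-order: [11, 18, 23, 82, 92]


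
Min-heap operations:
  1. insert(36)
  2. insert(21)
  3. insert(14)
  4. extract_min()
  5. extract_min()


insert(36) -> [36]
insert(21) -> [21, 36]
insert(14) -> [14, 36, 21]
extract_min()->14, [21, 36]
extract_min()->21, [36]

Final heap: [36]


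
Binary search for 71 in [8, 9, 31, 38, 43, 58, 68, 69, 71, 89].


Step 1: lo=0, hi=9, mid=4, val=43
Step 2: lo=5, hi=9, mid=7, val=69
Step 3: lo=8, hi=9, mid=8, val=71

Found at index 8


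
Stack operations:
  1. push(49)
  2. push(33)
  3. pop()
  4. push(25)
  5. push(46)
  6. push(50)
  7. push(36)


push(49) -> [49]
push(33) -> [49, 33]
pop()->33, [49]
push(25) -> [49, 25]
push(46) -> [49, 25, 46]
push(50) -> [49, 25, 46, 50]
push(36) -> [49, 25, 46, 50, 36]

Final stack: [49, 25, 46, 50, 36]


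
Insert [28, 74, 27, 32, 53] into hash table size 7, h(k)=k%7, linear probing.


Insert 28: h=0 -> slot 0
Insert 74: h=4 -> slot 4
Insert 27: h=6 -> slot 6
Insert 32: h=4, 1 probes -> slot 5
Insert 53: h=4, 4 probes -> slot 1

Table: [28, 53, None, None, 74, 32, 27]


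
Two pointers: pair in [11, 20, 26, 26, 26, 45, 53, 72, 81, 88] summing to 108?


lo=0(11)+hi=9(88)=99
lo=1(20)+hi=9(88)=108

Yes: 20+88=108


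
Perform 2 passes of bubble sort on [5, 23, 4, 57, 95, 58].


Initial: [5, 23, 4, 57, 95, 58]
Pass 1: [5, 4, 23, 57, 58, 95] (2 swaps)
Pass 2: [4, 5, 23, 57, 58, 95] (1 swaps)

After 2 passes: [4, 5, 23, 57, 58, 95]


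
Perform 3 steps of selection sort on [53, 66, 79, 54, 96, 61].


Initial: [53, 66, 79, 54, 96, 61]
Step 1: min=53 at 0
  Swap: [53, 66, 79, 54, 96, 61]
Step 2: min=54 at 3
  Swap: [53, 54, 79, 66, 96, 61]
Step 3: min=61 at 5
  Swap: [53, 54, 61, 66, 96, 79]

After 3 steps: [53, 54, 61, 66, 96, 79]


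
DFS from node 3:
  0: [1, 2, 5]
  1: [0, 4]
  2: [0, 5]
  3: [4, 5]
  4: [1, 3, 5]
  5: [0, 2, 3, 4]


Visit 3, push [5, 4]
Visit 4, push [5, 1]
Visit 1, push [0]
Visit 0, push [5, 2]
Visit 2, push [5]
Visit 5, push []

DFS order: [3, 4, 1, 0, 2, 5]


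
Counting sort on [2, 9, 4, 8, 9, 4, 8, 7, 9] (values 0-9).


Input: [2, 9, 4, 8, 9, 4, 8, 7, 9]
Counts: [0, 0, 1, 0, 2, 0, 0, 1, 2, 3]

Sorted: [2, 4, 4, 7, 8, 8, 9, 9, 9]


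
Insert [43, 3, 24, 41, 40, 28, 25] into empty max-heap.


Insert 43: [43]
Insert 3: [43, 3]
Insert 24: [43, 3, 24]
Insert 41: [43, 41, 24, 3]
Insert 40: [43, 41, 24, 3, 40]
Insert 28: [43, 41, 28, 3, 40, 24]
Insert 25: [43, 41, 28, 3, 40, 24, 25]

Final heap: [43, 41, 28, 3, 40, 24, 25]


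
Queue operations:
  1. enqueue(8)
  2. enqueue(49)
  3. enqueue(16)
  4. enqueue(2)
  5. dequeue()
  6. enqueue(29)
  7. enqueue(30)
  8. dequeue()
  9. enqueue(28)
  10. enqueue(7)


enqueue(8) -> [8]
enqueue(49) -> [8, 49]
enqueue(16) -> [8, 49, 16]
enqueue(2) -> [8, 49, 16, 2]
dequeue()->8, [49, 16, 2]
enqueue(29) -> [49, 16, 2, 29]
enqueue(30) -> [49, 16, 2, 29, 30]
dequeue()->49, [16, 2, 29, 30]
enqueue(28) -> [16, 2, 29, 30, 28]
enqueue(7) -> [16, 2, 29, 30, 28, 7]

Final queue: [16, 2, 29, 30, 28, 7]


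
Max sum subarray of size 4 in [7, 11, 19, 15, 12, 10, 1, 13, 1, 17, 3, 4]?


[0:4]: 52
[1:5]: 57
[2:6]: 56
[3:7]: 38
[4:8]: 36
[5:9]: 25
[6:10]: 32
[7:11]: 34
[8:12]: 25

Max: 57 at [1:5]


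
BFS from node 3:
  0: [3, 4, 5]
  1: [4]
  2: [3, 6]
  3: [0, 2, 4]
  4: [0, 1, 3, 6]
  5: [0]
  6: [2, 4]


Visit 3, enqueue [0, 2, 4]
Visit 0, enqueue [5]
Visit 2, enqueue [6]
Visit 4, enqueue [1]
Visit 5, enqueue []
Visit 6, enqueue []
Visit 1, enqueue []

BFS order: [3, 0, 2, 4, 5, 6, 1]


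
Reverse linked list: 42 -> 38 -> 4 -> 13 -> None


Step 1: curr=42, set curr.next=prev(None) | reversed so far: 42
Step 2: curr=38, set curr.next=prev(42) | reversed so far: 38 -> 42
Step 3: curr=4, set curr.next=prev(38) | reversed so far: 4 -> 38 -> 42
Step 4: curr=13, set curr.next=prev(4) | reversed so far: 13 -> 4 -> 38 -> 42

13 -> 4 -> 38 -> 42 -> None


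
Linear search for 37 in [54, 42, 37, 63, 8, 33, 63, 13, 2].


i=0: 54!=37
i=1: 42!=37
i=2: 37==37 found!

Found at 2, 3 comps


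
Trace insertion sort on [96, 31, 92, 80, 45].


Initial: [96, 31, 92, 80, 45]
Insert 31: [31, 96, 92, 80, 45]
Insert 92: [31, 92, 96, 80, 45]
Insert 80: [31, 80, 92, 96, 45]
Insert 45: [31, 45, 80, 92, 96]

Sorted: [31, 45, 80, 92, 96]


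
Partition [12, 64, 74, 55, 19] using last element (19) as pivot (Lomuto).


Pivot: 19
  12 <= 19: advance i (no swap)
Place pivot at 1: [12, 19, 74, 55, 64]

Partitioned: [12, 19, 74, 55, 64]


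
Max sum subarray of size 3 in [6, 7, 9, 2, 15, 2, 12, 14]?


[0:3]: 22
[1:4]: 18
[2:5]: 26
[3:6]: 19
[4:7]: 29
[5:8]: 28

Max: 29 at [4:7]


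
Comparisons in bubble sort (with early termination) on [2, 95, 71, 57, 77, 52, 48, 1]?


Algorithm: bubble sort (with early termination)
Input: [2, 95, 71, 57, 77, 52, 48, 1]
Sorted: [1, 2, 48, 52, 57, 71, 77, 95]

28


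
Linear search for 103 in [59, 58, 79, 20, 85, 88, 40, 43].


i=0: 59!=103
i=1: 58!=103
i=2: 79!=103
i=3: 20!=103
i=4: 85!=103
i=5: 88!=103
i=6: 40!=103
i=7: 43!=103

Not found, 8 comps


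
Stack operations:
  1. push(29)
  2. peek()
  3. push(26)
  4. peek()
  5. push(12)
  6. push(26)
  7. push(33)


push(29) -> [29]
peek()->29
push(26) -> [29, 26]
peek()->26
push(12) -> [29, 26, 12]
push(26) -> [29, 26, 12, 26]
push(33) -> [29, 26, 12, 26, 33]

Final stack: [29, 26, 12, 26, 33]


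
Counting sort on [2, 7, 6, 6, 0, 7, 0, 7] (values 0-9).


Input: [2, 7, 6, 6, 0, 7, 0, 7]
Counts: [2, 0, 1, 0, 0, 0, 2, 3, 0, 0]

Sorted: [0, 0, 2, 6, 6, 7, 7, 7]


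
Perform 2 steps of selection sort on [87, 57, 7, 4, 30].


Initial: [87, 57, 7, 4, 30]
Step 1: min=4 at 3
  Swap: [4, 57, 7, 87, 30]
Step 2: min=7 at 2
  Swap: [4, 7, 57, 87, 30]

After 2 steps: [4, 7, 57, 87, 30]


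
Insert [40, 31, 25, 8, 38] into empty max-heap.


Insert 40: [40]
Insert 31: [40, 31]
Insert 25: [40, 31, 25]
Insert 8: [40, 31, 25, 8]
Insert 38: [40, 38, 25, 8, 31]

Final heap: [40, 38, 25, 8, 31]


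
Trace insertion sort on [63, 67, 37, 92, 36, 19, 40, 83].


Initial: [63, 67, 37, 92, 36, 19, 40, 83]
Insert 67: [63, 67, 37, 92, 36, 19, 40, 83]
Insert 37: [37, 63, 67, 92, 36, 19, 40, 83]
Insert 92: [37, 63, 67, 92, 36, 19, 40, 83]
Insert 36: [36, 37, 63, 67, 92, 19, 40, 83]
Insert 19: [19, 36, 37, 63, 67, 92, 40, 83]
Insert 40: [19, 36, 37, 40, 63, 67, 92, 83]
Insert 83: [19, 36, 37, 40, 63, 67, 83, 92]

Sorted: [19, 36, 37, 40, 63, 67, 83, 92]


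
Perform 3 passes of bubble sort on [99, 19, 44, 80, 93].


Initial: [99, 19, 44, 80, 93]
Pass 1: [19, 44, 80, 93, 99] (4 swaps)
Pass 2: [19, 44, 80, 93, 99] (0 swaps)
Pass 3: [19, 44, 80, 93, 99] (0 swaps)

After 3 passes: [19, 44, 80, 93, 99]


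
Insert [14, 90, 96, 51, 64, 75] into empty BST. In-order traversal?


Insert 14: root
Insert 90: R from 14
Insert 96: R from 14 -> R from 90
Insert 51: R from 14 -> L from 90
Insert 64: R from 14 -> L from 90 -> R from 51
Insert 75: R from 14 -> L from 90 -> R from 51 -> R from 64

In-order: [14, 51, 64, 75, 90, 96]


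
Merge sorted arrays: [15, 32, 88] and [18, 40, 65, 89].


Take 15 from A
Take 18 from B
Take 32 from A
Take 40 from B
Take 65 from B
Take 88 from A

Merged: [15, 18, 32, 40, 65, 88, 89]


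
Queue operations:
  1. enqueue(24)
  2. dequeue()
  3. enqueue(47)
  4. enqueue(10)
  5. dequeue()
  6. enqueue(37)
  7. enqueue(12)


enqueue(24) -> [24]
dequeue()->24, []
enqueue(47) -> [47]
enqueue(10) -> [47, 10]
dequeue()->47, [10]
enqueue(37) -> [10, 37]
enqueue(12) -> [10, 37, 12]

Final queue: [10, 37, 12]


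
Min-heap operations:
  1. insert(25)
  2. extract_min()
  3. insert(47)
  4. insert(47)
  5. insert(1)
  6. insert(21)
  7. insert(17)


insert(25) -> [25]
extract_min()->25, []
insert(47) -> [47]
insert(47) -> [47, 47]
insert(1) -> [1, 47, 47]
insert(21) -> [1, 21, 47, 47]
insert(17) -> [1, 17, 47, 47, 21]

Final heap: [1, 17, 47, 47, 21]


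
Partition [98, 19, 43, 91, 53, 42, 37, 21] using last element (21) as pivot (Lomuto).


Pivot: 21
  19 <= 21: swap -> [19, 98, 43, 91, 53, 42, 37, 21]
Place pivot at 1: [19, 21, 43, 91, 53, 42, 37, 98]

Partitioned: [19, 21, 43, 91, 53, 42, 37, 98]


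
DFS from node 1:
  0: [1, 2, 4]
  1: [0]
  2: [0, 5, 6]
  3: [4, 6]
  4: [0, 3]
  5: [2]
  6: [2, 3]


Visit 1, push [0]
Visit 0, push [4, 2]
Visit 2, push [6, 5]
Visit 5, push []
Visit 6, push [3]
Visit 3, push [4]
Visit 4, push []

DFS order: [1, 0, 2, 5, 6, 3, 4]


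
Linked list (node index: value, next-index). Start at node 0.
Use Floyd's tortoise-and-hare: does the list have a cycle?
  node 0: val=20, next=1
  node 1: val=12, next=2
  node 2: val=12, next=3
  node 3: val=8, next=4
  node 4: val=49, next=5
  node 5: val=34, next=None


Floyd's tortoise (slow, +1) and hare (fast, +2):
  init: slow=0, fast=0
  step 1: slow=1, fast=2
  step 2: slow=2, fast=4
  step 3: fast 4->5->None, no cycle

Cycle: no


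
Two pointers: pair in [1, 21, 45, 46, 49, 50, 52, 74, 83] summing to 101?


lo=0(1)+hi=8(83)=84
lo=1(21)+hi=8(83)=104
lo=1(21)+hi=7(74)=95
lo=2(45)+hi=7(74)=119
lo=2(45)+hi=6(52)=97
lo=3(46)+hi=6(52)=98
lo=4(49)+hi=6(52)=101

Yes: 49+52=101


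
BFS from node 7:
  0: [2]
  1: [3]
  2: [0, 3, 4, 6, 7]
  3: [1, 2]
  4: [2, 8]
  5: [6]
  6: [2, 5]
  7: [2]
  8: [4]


Visit 7, enqueue [2]
Visit 2, enqueue [0, 3, 4, 6]
Visit 0, enqueue []
Visit 3, enqueue [1]
Visit 4, enqueue [8]
Visit 6, enqueue [5]
Visit 1, enqueue []
Visit 8, enqueue []
Visit 5, enqueue []

BFS order: [7, 2, 0, 3, 4, 6, 1, 8, 5]


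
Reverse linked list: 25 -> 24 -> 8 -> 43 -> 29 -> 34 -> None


Step 1: curr=25, set curr.next=prev(None) | reversed so far: 25
Step 2: curr=24, set curr.next=prev(25) | reversed so far: 24 -> 25
Step 3: curr=8, set curr.next=prev(24) | reversed so far: 8 -> 24 -> 25
Step 4: curr=43, set curr.next=prev(8) | reversed so far: 43 -> 8 -> 24 -> 25
Step 5: curr=29, set curr.next=prev(43) | reversed so far: 29 -> 43 -> 8 -> 24 -> 25
Step 6: curr=34, set curr.next=prev(29) | reversed so far: 34 -> 29 -> 43 -> 8 -> 24 -> 25

34 -> 29 -> 43 -> 8 -> 24 -> 25 -> None


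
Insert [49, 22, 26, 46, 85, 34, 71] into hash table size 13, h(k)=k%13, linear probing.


Insert 49: h=10 -> slot 10
Insert 22: h=9 -> slot 9
Insert 26: h=0 -> slot 0
Insert 46: h=7 -> slot 7
Insert 85: h=7, 1 probes -> slot 8
Insert 34: h=8, 3 probes -> slot 11
Insert 71: h=6 -> slot 6

Table: [26, None, None, None, None, None, 71, 46, 85, 22, 49, 34, None]


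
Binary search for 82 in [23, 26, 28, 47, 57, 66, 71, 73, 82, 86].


Step 1: lo=0, hi=9, mid=4, val=57
Step 2: lo=5, hi=9, mid=7, val=73
Step 3: lo=8, hi=9, mid=8, val=82

Found at index 8


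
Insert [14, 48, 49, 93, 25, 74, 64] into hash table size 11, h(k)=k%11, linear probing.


Insert 14: h=3 -> slot 3
Insert 48: h=4 -> slot 4
Insert 49: h=5 -> slot 5
Insert 93: h=5, 1 probes -> slot 6
Insert 25: h=3, 4 probes -> slot 7
Insert 74: h=8 -> slot 8
Insert 64: h=9 -> slot 9

Table: [None, None, None, 14, 48, 49, 93, 25, 74, 64, None]


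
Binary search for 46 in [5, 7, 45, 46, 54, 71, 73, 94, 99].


Step 1: lo=0, hi=8, mid=4, val=54
Step 2: lo=0, hi=3, mid=1, val=7
Step 3: lo=2, hi=3, mid=2, val=45
Step 4: lo=3, hi=3, mid=3, val=46

Found at index 3


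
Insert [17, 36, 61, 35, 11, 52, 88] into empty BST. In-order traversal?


Insert 17: root
Insert 36: R from 17
Insert 61: R from 17 -> R from 36
Insert 35: R from 17 -> L from 36
Insert 11: L from 17
Insert 52: R from 17 -> R from 36 -> L from 61
Insert 88: R from 17 -> R from 36 -> R from 61

In-order: [11, 17, 35, 36, 52, 61, 88]


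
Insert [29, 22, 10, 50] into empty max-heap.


Insert 29: [29]
Insert 22: [29, 22]
Insert 10: [29, 22, 10]
Insert 50: [50, 29, 10, 22]

Final heap: [50, 29, 10, 22]


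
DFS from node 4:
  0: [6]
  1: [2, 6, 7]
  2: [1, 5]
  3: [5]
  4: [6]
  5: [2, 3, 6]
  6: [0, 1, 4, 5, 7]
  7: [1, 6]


Visit 4, push [6]
Visit 6, push [7, 5, 1, 0]
Visit 0, push []
Visit 1, push [7, 2]
Visit 2, push [5]
Visit 5, push [3]
Visit 3, push []
Visit 7, push []

DFS order: [4, 6, 0, 1, 2, 5, 3, 7]


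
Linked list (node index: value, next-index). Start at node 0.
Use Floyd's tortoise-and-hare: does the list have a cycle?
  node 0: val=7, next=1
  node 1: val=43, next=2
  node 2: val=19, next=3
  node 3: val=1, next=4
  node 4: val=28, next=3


Floyd's tortoise (slow, +1) and hare (fast, +2):
  init: slow=0, fast=0
  step 1: slow=1, fast=2
  step 2: slow=2, fast=4
  step 3: slow=3, fast=4
  step 4: slow=4, fast=4
  slow == fast at node 4: cycle detected

Cycle: yes


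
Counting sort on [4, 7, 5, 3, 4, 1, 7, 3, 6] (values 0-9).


Input: [4, 7, 5, 3, 4, 1, 7, 3, 6]
Counts: [0, 1, 0, 2, 2, 1, 1, 2, 0, 0]

Sorted: [1, 3, 3, 4, 4, 5, 6, 7, 7]


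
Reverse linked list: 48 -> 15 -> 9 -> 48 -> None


Step 1: curr=48, set curr.next=prev(None) | reversed so far: 48
Step 2: curr=15, set curr.next=prev(48) | reversed so far: 15 -> 48
Step 3: curr=9, set curr.next=prev(15) | reversed so far: 9 -> 15 -> 48
Step 4: curr=48, set curr.next=prev(9) | reversed so far: 48 -> 9 -> 15 -> 48

48 -> 9 -> 15 -> 48 -> None


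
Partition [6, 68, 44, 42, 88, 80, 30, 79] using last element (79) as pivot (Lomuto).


Pivot: 79
  6 <= 79: advance i (no swap)
  68 <= 79: advance i (no swap)
  44 <= 79: advance i (no swap)
  42 <= 79: advance i (no swap)
  30 <= 79: swap -> [6, 68, 44, 42, 30, 80, 88, 79]
Place pivot at 5: [6, 68, 44, 42, 30, 79, 88, 80]

Partitioned: [6, 68, 44, 42, 30, 79, 88, 80]


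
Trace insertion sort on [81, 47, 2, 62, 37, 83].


Initial: [81, 47, 2, 62, 37, 83]
Insert 47: [47, 81, 2, 62, 37, 83]
Insert 2: [2, 47, 81, 62, 37, 83]
Insert 62: [2, 47, 62, 81, 37, 83]
Insert 37: [2, 37, 47, 62, 81, 83]
Insert 83: [2, 37, 47, 62, 81, 83]

Sorted: [2, 37, 47, 62, 81, 83]


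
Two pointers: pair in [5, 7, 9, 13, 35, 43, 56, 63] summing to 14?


lo=0(5)+hi=7(63)=68
lo=0(5)+hi=6(56)=61
lo=0(5)+hi=5(43)=48
lo=0(5)+hi=4(35)=40
lo=0(5)+hi=3(13)=18
lo=0(5)+hi=2(9)=14

Yes: 5+9=14


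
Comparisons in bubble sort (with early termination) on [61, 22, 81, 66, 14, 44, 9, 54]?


Algorithm: bubble sort (with early termination)
Input: [61, 22, 81, 66, 14, 44, 9, 54]
Sorted: [9, 14, 22, 44, 54, 61, 66, 81]

28


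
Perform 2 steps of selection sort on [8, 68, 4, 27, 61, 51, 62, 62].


Initial: [8, 68, 4, 27, 61, 51, 62, 62]
Step 1: min=4 at 2
  Swap: [4, 68, 8, 27, 61, 51, 62, 62]
Step 2: min=8 at 2
  Swap: [4, 8, 68, 27, 61, 51, 62, 62]

After 2 steps: [4, 8, 68, 27, 61, 51, 62, 62]


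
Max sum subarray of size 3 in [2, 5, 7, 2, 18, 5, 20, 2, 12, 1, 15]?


[0:3]: 14
[1:4]: 14
[2:5]: 27
[3:6]: 25
[4:7]: 43
[5:8]: 27
[6:9]: 34
[7:10]: 15
[8:11]: 28

Max: 43 at [4:7]


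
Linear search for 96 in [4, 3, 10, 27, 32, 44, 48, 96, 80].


i=0: 4!=96
i=1: 3!=96
i=2: 10!=96
i=3: 27!=96
i=4: 32!=96
i=5: 44!=96
i=6: 48!=96
i=7: 96==96 found!

Found at 7, 8 comps


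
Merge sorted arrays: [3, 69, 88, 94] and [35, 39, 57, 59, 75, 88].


Take 3 from A
Take 35 from B
Take 39 from B
Take 57 from B
Take 59 from B
Take 69 from A
Take 75 from B
Take 88 from A
Take 88 from B

Merged: [3, 35, 39, 57, 59, 69, 75, 88, 88, 94]


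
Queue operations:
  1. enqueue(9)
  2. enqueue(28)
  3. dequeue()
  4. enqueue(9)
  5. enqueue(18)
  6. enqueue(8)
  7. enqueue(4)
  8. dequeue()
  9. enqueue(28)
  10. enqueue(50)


enqueue(9) -> [9]
enqueue(28) -> [9, 28]
dequeue()->9, [28]
enqueue(9) -> [28, 9]
enqueue(18) -> [28, 9, 18]
enqueue(8) -> [28, 9, 18, 8]
enqueue(4) -> [28, 9, 18, 8, 4]
dequeue()->28, [9, 18, 8, 4]
enqueue(28) -> [9, 18, 8, 4, 28]
enqueue(50) -> [9, 18, 8, 4, 28, 50]

Final queue: [9, 18, 8, 4, 28, 50]


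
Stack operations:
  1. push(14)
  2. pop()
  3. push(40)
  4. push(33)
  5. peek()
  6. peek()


push(14) -> [14]
pop()->14, []
push(40) -> [40]
push(33) -> [40, 33]
peek()->33
peek()->33

Final stack: [40, 33]


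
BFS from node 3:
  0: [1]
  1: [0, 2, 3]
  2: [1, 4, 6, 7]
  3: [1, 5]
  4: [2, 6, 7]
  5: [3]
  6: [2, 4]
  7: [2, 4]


Visit 3, enqueue [1, 5]
Visit 1, enqueue [0, 2]
Visit 5, enqueue []
Visit 0, enqueue []
Visit 2, enqueue [4, 6, 7]
Visit 4, enqueue []
Visit 6, enqueue []
Visit 7, enqueue []

BFS order: [3, 1, 5, 0, 2, 4, 6, 7]


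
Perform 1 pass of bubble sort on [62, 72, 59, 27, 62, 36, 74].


Initial: [62, 72, 59, 27, 62, 36, 74]
Pass 1: [62, 59, 27, 62, 36, 72, 74] (4 swaps)

After 1 pass: [62, 59, 27, 62, 36, 72, 74]


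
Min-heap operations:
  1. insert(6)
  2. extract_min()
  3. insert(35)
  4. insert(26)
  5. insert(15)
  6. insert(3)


insert(6) -> [6]
extract_min()->6, []
insert(35) -> [35]
insert(26) -> [26, 35]
insert(15) -> [15, 35, 26]
insert(3) -> [3, 15, 26, 35]

Final heap: [3, 15, 26, 35]


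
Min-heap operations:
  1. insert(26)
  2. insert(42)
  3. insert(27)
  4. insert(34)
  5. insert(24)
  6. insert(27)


insert(26) -> [26]
insert(42) -> [26, 42]
insert(27) -> [26, 42, 27]
insert(34) -> [26, 34, 27, 42]
insert(24) -> [24, 26, 27, 42, 34]
insert(27) -> [24, 26, 27, 42, 34, 27]

Final heap: [24, 26, 27, 42, 34, 27]


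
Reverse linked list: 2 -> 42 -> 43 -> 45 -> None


Step 1: curr=2, set curr.next=prev(None) | reversed so far: 2
Step 2: curr=42, set curr.next=prev(2) | reversed so far: 42 -> 2
Step 3: curr=43, set curr.next=prev(42) | reversed so far: 43 -> 42 -> 2
Step 4: curr=45, set curr.next=prev(43) | reversed so far: 45 -> 43 -> 42 -> 2

45 -> 43 -> 42 -> 2 -> None


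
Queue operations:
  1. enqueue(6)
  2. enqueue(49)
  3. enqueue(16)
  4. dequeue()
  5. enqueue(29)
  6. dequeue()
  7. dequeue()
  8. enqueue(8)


enqueue(6) -> [6]
enqueue(49) -> [6, 49]
enqueue(16) -> [6, 49, 16]
dequeue()->6, [49, 16]
enqueue(29) -> [49, 16, 29]
dequeue()->49, [16, 29]
dequeue()->16, [29]
enqueue(8) -> [29, 8]

Final queue: [29, 8]


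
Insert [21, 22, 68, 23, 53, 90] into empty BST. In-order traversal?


Insert 21: root
Insert 22: R from 21
Insert 68: R from 21 -> R from 22
Insert 23: R from 21 -> R from 22 -> L from 68
Insert 53: R from 21 -> R from 22 -> L from 68 -> R from 23
Insert 90: R from 21 -> R from 22 -> R from 68

In-order: [21, 22, 23, 53, 68, 90]


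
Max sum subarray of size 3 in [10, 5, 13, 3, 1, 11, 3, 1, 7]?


[0:3]: 28
[1:4]: 21
[2:5]: 17
[3:6]: 15
[4:7]: 15
[5:8]: 15
[6:9]: 11

Max: 28 at [0:3]


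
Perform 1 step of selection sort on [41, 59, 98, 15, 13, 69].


Initial: [41, 59, 98, 15, 13, 69]
Step 1: min=13 at 4
  Swap: [13, 59, 98, 15, 41, 69]

After 1 step: [13, 59, 98, 15, 41, 69]


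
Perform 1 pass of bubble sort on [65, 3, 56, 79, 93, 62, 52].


Initial: [65, 3, 56, 79, 93, 62, 52]
Pass 1: [3, 56, 65, 79, 62, 52, 93] (4 swaps)

After 1 pass: [3, 56, 65, 79, 62, 52, 93]
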